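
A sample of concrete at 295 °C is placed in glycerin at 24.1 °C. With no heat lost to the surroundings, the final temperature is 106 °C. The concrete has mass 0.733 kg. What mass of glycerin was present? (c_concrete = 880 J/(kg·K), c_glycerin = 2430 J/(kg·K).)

m ≈ 0.613 kg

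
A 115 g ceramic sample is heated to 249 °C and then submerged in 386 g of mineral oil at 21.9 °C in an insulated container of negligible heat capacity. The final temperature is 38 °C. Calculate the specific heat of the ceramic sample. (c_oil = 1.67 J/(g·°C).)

c ≈ 0.428 J/(g·°C)

Heat lost by the ceramic sample = heat gained by the oil:
115·c·(249 − 38) = 386·1.67·(38 − 21.9)
24265 c = 10378  ⇒  c ≈ 0.4277 J/(g·°C)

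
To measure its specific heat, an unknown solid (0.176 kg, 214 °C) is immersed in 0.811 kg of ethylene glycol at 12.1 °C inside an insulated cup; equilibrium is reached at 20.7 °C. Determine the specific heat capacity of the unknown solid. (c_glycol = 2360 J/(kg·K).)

Net heat exchanged in the isolated system is zero:
0.176×c×(20.7 − 214) + 0.811×2360×(20.7 − 12.1) = 0
-34.02 c = -16460
c = -16460/-34.02 ≈ 483.8 J/(kg·K)

c ≈ 484 J/(kg·K)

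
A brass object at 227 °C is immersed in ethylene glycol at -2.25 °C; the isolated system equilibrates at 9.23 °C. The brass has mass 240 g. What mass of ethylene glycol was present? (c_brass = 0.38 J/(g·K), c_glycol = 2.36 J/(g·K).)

m ≈ 733 g

Conservation of energy gives ΣQ = 0:
240×0.38×(9.23 − 227) + m×2.36×(9.23 − (-2.25)) = 0
27.09 m = 19861
m = 19861/27.09 ≈ 733.1 g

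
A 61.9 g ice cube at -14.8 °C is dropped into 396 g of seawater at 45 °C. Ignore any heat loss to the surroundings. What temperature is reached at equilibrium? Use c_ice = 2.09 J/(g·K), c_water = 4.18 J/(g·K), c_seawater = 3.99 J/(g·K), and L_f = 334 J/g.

Let T be the final temperature. ΣQ_i = 0:
warm ice to 0 °C: 61.9×2.09×(0 − (-14.8)) = 1914.7
  latent heat to melt: 61.9×334 = 20675
  meltwater 0→T: 61.9×4.18×T = 258.74 T
  seawater: 1580(T − 45)
1838.8 T = 71102 − 22589 = 48513
T ≈ 26.38 °C. Since T > 0 °C, the all-ice-melts assumption holds.

T_f ≈ 26.4 °C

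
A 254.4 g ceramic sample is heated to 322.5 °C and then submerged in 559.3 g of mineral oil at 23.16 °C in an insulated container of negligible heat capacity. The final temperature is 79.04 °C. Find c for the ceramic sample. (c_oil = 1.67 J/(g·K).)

m_s c (T_s − T_f) = m_oil c_oil (T_f − T_0):
254.4·c·(322.5 − 79.04) = 559.3·1.67·(79.04 − 23.16)
61936 c = 52194  ⇒  c ≈ 0.8427 J/(g·K)

c ≈ 0.843 J/(g·K)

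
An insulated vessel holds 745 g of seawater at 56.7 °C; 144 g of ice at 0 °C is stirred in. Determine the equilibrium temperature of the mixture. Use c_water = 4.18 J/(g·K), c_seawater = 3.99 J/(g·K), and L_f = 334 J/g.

T_f ≈ 33.7 °C

Taking heat into each body as positive, Σ m c ΔT = 0:
melt ice: 144×334 = 48096; meltwater 0→T: 144×4.18×T = 601.92 T; seawater: 2972.6(T − 56.7)
3574.5 T = 168544 − 48096 = 120448
T ≈ 33.70 °C (positive, so assuming full melt was valid).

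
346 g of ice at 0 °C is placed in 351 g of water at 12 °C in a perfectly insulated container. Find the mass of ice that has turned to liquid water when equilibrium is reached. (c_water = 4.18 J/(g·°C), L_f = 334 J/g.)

m_melted ≈ 52.7 g

Heat available from the water dropping to 0 °C: 351×4.18×12 = 17606 J.
Fully melting the ice requires m_ice L_f = 346×334 = 115564 J.
17606 J < 115564 J, so only part of the ice melts and the system sits at 0 °C.
Mass melted = 17606/334 ≈ 52.71 g.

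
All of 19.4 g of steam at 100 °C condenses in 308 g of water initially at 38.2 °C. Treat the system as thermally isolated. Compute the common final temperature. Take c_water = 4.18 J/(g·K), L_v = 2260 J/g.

T_f ≈ 73.9 °C

Setting the total heat transfer to zero:
steam→water at 100 °C releases m L_v = 19.4×2260 = 43844; condensate cools 100→T: 19.4×4.18×(T − 100) = 81.09(T − 100); water warms: 308×4.18×(T − 38.2) = 1287.4(T − 38.2)
1368.5 T = 43844 + 8109.2 + 49180 = 101133
T ≈ 73.90 °C — below 100 °C, confirming all the steam condensed.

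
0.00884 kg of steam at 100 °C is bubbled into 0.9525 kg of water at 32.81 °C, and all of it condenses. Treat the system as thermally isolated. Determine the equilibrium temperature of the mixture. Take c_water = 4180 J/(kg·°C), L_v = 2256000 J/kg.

T_f ≈ 38.4 °C

Setting the total heat transfer to zero:
latent heat released on condensation: 0.00884×2256000 = 19943
  condensate cools 100→T: 0.00884×4180×(T − 100) = 36.95(T − 100)
  original water: 3981.5(T − 32.81)
4018.4 T = 19943 + 3695.1 + 130631 = 154270
T ≈ 38.39 °C (< 100 °C, so full condensation is consistent).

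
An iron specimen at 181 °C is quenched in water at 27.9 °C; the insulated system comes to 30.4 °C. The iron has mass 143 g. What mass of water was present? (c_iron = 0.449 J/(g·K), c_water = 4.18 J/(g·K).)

Heat gained plus heat lost sum to zero:
143·0.449·(30.4 − 181) + m·4.18·(30.4 − 27.9) = 0
10.45 m = 9669.6
m = 9669.6/10.45 ≈ 925.3 g

m ≈ 925 g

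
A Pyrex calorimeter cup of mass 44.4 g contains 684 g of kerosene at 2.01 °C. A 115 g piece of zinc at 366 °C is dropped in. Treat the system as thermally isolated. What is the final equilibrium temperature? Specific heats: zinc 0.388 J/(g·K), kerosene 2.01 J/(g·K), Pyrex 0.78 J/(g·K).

T_f ≈ 13.2 °C

Net heat exchanged in the isolated system is zero:
115×0.388×(T − 366) + 684×2.01×(T − 2.01) + 44.4×0.78×(T − 2.01) = 0
(44.62 + 1374.8 + 34.63) T = 44.62×366 + 1374.8×2.01 + 34.63×2.01
T ≈ 13.18 °C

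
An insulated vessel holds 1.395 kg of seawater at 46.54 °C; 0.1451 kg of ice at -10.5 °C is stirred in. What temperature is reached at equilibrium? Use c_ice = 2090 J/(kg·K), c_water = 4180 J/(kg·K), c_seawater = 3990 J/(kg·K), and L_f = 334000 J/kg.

Setting the total heat transfer to zero:
warm ice to 0 °C: 0.1451·2090·(0 − (-10.5)) = 3184.2
  latent heat to melt: 0.1451·334000 = 48463
  warm the meltwater: 606.52 T
  seawater: 5566.1(T − 46.54)
6172.6 T = 259044 − 51648 = 207396
T ≈ 33.60 °C (positive, so assuming full melt was valid).

T_f ≈ 33.6 °C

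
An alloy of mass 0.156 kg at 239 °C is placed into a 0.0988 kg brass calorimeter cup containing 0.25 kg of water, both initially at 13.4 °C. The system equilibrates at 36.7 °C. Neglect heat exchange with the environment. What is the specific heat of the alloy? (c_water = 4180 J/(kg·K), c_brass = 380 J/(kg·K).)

c ≈ 799 J/(kg·K)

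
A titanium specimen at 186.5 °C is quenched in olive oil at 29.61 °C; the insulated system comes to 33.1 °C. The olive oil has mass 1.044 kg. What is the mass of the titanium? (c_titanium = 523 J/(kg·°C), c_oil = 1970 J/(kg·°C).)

m ≈ 0.0895 kg

Heat lost by the titanium = heat gained by the oil:
m·523·(186.5 − 33.1) = 1.044·1970·(33.1 − 29.61)
80228 m = 7177.8  ⇒  m ≈ 0.08947 kg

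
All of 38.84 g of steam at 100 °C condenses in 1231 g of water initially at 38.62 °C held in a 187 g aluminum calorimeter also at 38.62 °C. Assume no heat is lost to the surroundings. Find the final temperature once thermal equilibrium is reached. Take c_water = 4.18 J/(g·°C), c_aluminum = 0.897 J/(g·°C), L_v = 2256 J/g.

T_f ≈ 56.4 °C

Sum of m c ΔT and latent-heat terms is zero:
latent heat released on condensation: 38.84·2256 = 87623; condensed water 100 °C→T: 162.35(T − 100); original water: 5145.6(T − 38.62); cup: 167.74(T − 38.62)
5475.7 T = 87623 + 16235 + 205200 = 309059
T ≈ 56.44 °C — below 100 °C, confirming all the steam condensed.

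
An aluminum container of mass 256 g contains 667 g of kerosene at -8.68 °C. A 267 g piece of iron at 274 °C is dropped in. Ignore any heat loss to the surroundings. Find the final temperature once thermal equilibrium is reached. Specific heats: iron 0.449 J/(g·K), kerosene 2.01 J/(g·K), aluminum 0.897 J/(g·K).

Let T be the final temperature. ΣQ_i = 0:
267×0.449×(T − 274) + 667×2.01×(T − (-8.68)) + 256×0.897×(T − (-8.68)) = 0
119.88(T − 274) + 1340.7(T − (-8.68)) + 229.63(T − (-8.68)) = 0
1690.2 T = 19218
T ≈ 11.37 °C

T_f ≈ 11.4 °C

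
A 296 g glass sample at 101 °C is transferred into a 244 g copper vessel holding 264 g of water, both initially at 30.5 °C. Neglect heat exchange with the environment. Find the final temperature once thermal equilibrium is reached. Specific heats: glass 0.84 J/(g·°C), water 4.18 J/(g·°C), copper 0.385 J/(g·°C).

Setting the total heat transfer to zero:
296·0.84·(T − 101) + 264·4.18·(T − 30.5) + 244·0.385·(T − 30.5) = 0
248.64(T − 101) + 1103.5(T − 30.5) + 93.94(T − 30.5) = 0
(248.64 + 1103.5 + 93.94) T = 248.64·101 + 1103.5·30.5 + 93.94·30.5
T = 61635 / 1446.1 = 42.6 °C

T_f ≈ 42.6 °C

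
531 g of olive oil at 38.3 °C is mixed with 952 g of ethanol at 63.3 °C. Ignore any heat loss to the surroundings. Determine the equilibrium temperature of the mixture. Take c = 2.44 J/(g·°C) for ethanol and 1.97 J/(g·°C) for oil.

Heat lost by the ethanol equals heat gained by the oil:
952*2.44*(63.3 − T) = 531*1.97*(T − 38.3)
2322.9(63.3 − T) = 1046.1(T − 38.3)
3368.9 T = 187103  ⇒  T ≈ 55.54 °C

T_f ≈ 55.5 °C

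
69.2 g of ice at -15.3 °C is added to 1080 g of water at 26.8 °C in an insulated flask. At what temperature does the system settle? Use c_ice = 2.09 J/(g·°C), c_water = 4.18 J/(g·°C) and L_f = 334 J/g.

T_f ≈ 19.9 °C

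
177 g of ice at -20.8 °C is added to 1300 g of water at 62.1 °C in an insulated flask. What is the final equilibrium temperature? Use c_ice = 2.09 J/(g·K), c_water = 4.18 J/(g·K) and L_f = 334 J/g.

Net heat exchanged in the isolated system is zero:
warm ice to 0 °C: 177×2.09×(0 − (-20.8)) = 7694.5
  fusion: m_ice L_f = 177×334 = 59118
  warm the meltwater: 739.86 T
  water cools: 1300×4.18×(T − 62.1) = 5434(T − 62.1)
6173.9 T = 337451 − 66813 = 270639
T ≈ 43.84 °C — above 0 °C, consistent with complete melting.

T_f ≈ 43.8 °C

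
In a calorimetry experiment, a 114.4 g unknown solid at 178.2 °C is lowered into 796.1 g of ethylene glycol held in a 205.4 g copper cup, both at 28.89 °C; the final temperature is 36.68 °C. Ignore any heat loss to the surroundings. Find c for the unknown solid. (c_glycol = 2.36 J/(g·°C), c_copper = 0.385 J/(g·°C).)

c ≈ 0.942 J/(g·°C)

Taking heat into each body as positive, Σ m c ΔT = 0:
114.4·c·(36.68 − 178.2) + 796.1·2.36·(36.68 − 28.89) + 205.4·0.385·(36.68 − 28.89) = 0
-16190 c = -15252
c = -15252/-16190 ≈ 0.9421 J/(g·°C)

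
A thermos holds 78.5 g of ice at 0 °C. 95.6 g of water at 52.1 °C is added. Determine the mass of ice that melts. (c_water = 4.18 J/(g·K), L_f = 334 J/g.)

Heat available from the water dropping to 0 °C: 95.6×4.18×52.1 = 20820 J.
Fully melting the ice requires m_ice L_f = 78.5×334 = 26219 J.
That's not enough to melt it all — equilibrium is at 0 °C with ice remaining.
Mass melted = 20820/334 ≈ 62.33 g.

m_melted ≈ 62.3 g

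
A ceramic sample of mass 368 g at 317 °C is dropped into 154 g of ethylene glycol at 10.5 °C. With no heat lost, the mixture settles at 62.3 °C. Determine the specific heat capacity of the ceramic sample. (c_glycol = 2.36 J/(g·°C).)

Heat lost by the ceramic sample = heat gained by the glycol:
368·c·(317 − 62.3) = 154·2.36·(62.3 − 10.5)
93730 c = 18826  ⇒  c ≈ 0.2009 J/(g·°C)

c ≈ 0.201 J/(g·°C)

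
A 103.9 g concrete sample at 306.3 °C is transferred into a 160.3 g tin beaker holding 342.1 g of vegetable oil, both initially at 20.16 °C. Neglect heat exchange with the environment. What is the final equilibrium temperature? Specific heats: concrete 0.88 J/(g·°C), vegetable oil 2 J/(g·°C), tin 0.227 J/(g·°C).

T_f ≈ 52.4 °C

Energy conservation, ΣQ = 0:
103.9*0.88*(T − 306.3) + 342.1*2*(T − 20.16) + 160.3*0.227*(T − 20.16) = 0
812.02 T = 42533
T = 42533/812.02 ≈ 52.38 °C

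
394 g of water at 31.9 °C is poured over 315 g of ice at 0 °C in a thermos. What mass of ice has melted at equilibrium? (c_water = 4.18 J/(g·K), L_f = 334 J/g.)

Heat available from the water dropping to 0 °C: 394×4.18×31.9 = 52537 J.
Melting all 315 g of ice would need 315×334 = 105210 J.
52537 J < 105210 J, so only part of the ice melts and the system sits at 0 °C.
m_melt = 52537 / L_f = 157.3 g.

m_melted ≈ 157 g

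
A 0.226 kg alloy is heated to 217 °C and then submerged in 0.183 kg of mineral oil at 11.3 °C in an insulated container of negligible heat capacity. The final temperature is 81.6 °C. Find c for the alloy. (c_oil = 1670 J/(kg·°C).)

Heat lost by the alloy = heat gained by the oil:
0.226×c×(217 − 81.6) = 0.183×1670×(81.6 − 11.3)
30.6 c = 21484  ⇒  c ≈ 702.1 J/(kg·°C)

c ≈ 702 J/(kg·°C)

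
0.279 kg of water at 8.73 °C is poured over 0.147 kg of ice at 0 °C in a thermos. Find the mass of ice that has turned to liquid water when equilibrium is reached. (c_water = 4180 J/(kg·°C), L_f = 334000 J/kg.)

m_melted ≈ 0.0305 kg

Cooling the water to 0 °C releases 0.279·4180·8.73 = 10181 J.
Fully melting the ice requires m_ice L_f = 0.147·334000 = 49098 J.
That's not enough to melt it all — equilibrium is at 0 °C with ice remaining.
Mass melted = 10181/334000 ≈ 0.03048 kg.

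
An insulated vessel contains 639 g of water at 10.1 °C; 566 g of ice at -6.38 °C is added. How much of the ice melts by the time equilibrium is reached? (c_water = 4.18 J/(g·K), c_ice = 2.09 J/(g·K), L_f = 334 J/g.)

Water can give up m c ΔT = 639·4.18·10.1 = 26977 J before reaching 0 °C.
Warming the ice to 0 °C takes 566·2.09·6.38 = 7547.2 J, leaving 19430 J for melting.
Melting all 566 g of ice would need 566·334 = 189044 J.
Since 19430 < 189044 J, not all the ice melts; equilibrium is at 0 °C.
Mass melted = 19430/334 ≈ 58.17 g.

m_melted ≈ 58.2 g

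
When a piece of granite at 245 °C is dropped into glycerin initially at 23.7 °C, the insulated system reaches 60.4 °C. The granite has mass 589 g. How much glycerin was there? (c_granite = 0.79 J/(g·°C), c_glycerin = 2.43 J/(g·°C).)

m ≈ 963 g

|Q_granite| = |Q_glycerin|:
589·0.79·(245 − 60.4) = m·2.43·(60.4 − 23.7)
89.18 m = 85896  ⇒  m ≈ 963.2 g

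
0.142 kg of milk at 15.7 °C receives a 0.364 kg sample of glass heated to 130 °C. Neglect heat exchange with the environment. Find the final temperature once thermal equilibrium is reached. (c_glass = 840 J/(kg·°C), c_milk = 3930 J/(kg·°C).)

Taking heat into each body as positive, Σ m c ΔT = 0:
0.364·840·(T − 130) + 0.142·3930·(T − 15.7) = 0
305.76(T − 130) + 558.06(T − 15.7) = 0
(305.76 + 558.06) T = 305.76·130 + 558.06·15.7
T = 48510 / 863.82 = 56.2 °C

T_f ≈ 56.2 °C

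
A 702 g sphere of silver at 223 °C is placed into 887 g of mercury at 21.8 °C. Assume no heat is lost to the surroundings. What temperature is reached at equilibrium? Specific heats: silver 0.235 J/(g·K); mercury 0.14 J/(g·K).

Heat lost by the silver equals heat gained by the mercury:
702×0.235×(223 − T) = 887×0.14×(T − 21.8)
164.97(223 − T) = 124.18(T − 21.8)
289.15 T = 39495  ⇒  T ≈ 136.59 °C

T_f ≈ 136.6 °C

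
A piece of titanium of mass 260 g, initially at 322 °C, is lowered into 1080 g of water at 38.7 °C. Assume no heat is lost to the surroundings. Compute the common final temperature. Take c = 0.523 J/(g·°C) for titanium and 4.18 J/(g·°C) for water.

T_f ≈ 47.0 °C

With ΣQ=0 the equilibrium temperature is the m·c-weighted mean:
T_f = (135.98*322 + 4514.4*38.7) / (135.98 + 4514.4)
    = 218493 / 4650.4 ≈ 46.98 °C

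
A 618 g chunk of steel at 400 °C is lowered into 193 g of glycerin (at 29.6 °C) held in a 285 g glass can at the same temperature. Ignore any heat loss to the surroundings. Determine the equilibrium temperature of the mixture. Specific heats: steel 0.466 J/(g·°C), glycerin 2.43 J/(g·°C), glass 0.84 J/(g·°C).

Heat gained plus heat lost sum to zero:
618×0.466×(T − 400) + 193×2.43×(T − 29.6) + 285×0.84×(T − 29.6) = 0
287.99(T − 400) + 468.99(T − 29.6) + 239.4(T − 29.6) = 0
996.38 T = 136164
T ≈ 136.66 °C

T_f ≈ 136.7 °C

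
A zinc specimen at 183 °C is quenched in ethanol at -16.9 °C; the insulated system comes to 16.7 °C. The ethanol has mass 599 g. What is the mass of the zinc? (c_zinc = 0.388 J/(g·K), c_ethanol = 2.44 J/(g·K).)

m ≈ 761 g

Taking heat into each body as positive, Σ m c ΔT = 0:
m×0.388×(16.7 − 183) + 599×2.44×(16.7 − (-16.9)) = 0
-64.52 m = -49108
m = -49108/-64.52 ≈ 761.1 g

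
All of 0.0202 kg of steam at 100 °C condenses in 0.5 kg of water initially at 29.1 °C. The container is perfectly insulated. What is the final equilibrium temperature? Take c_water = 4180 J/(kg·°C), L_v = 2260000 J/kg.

T_f ≈ 52.8 °C

Let T be the final temperature. ΣQ_i = 0:
steam→water at 100 °C releases m L_v = 0.0202·2260000 = 45652
  condensed water 100 °C→T: 84.44(T − 100)
  original water: 2090(T − 29.1)
2174.4 T = 45652 + 8443.6 + 60819 = 114915
T ≈ 52.85 °C (< 100 °C, so full condensation is consistent).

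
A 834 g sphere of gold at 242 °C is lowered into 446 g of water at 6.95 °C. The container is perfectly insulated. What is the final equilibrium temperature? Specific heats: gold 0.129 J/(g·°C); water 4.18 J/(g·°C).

T_f ≈ 19.8 °C

T_f is the heat-capacity-weighted average of the initial temperatures:
T_f = (107.59·242 + 1864.3·6.95) / (107.59 + 1864.3)
    = 38993 / 1971.9 ≈ 19.77 °C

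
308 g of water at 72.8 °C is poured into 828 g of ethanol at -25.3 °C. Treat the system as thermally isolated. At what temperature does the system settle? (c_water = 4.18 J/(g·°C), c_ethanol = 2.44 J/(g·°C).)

T_f is the heat-capacity-weighted average of the initial temperatures:
T_f = (1287.4*72.8 + 2020.3*(-25.3)) / (1287.4 + 2020.3)
    = 42612 / 3307.8 ≈ 12.88 °C

T_f ≈ 12.9 °C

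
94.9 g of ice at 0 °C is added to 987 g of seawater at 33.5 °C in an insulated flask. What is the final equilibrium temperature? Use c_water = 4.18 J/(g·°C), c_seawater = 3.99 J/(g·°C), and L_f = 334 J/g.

Net heat exchanged in the isolated system is zero:
melt ice: 94.9·334 = 31697; warm the meltwater: 396.68 T; seawater cools: 987·3.99·(T − 33.5) = 3938.1(T − 33.5)
4334.8 T = 131927 − 31697 = 100231
T ≈ 23.12 °C (positive, so assuming full melt was valid).

T_f ≈ 23.1 °C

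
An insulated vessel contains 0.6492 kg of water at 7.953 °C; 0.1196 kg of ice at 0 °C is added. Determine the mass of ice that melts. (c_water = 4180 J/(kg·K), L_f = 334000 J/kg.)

Heat available from the water dropping to 0 °C: 0.6492·4180·7.953 = 21582 J.
Melting all 0.1196 kg of ice would need 0.1196·334000 = 39946 J.
21582 J < 39946 J, so only part of the ice melts and the system sits at 0 °C.
Mass melted = 21582/334000 ≈ 0.06462 kg.

m_melted ≈ 0.0646 kg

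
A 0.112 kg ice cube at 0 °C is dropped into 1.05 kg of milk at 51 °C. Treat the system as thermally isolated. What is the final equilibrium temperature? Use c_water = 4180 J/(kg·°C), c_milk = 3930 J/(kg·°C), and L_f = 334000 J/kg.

Conservation of energy gives ΣQ = 0:
melt ice: 0.112·334000 = 37408; warm the meltwater: 468.16 T; milk: 4126.5(T − 51)
4594.7 T = 210452 − 37408 = 173044
T ≈ 37.66 °C — above 0 °C, consistent with complete melting.

T_f ≈ 37.7 °C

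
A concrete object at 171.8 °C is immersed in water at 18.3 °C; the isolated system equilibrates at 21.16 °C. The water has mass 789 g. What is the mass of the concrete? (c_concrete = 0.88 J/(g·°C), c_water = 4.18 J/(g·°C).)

m ≈ 71.2 g

|Q_concrete| = |Q_water|:
m×0.88×(171.8 − 21.16) = 789×4.18×(21.16 − 18.3)
132.56 m = 9432.3  ⇒  m ≈ 71.15 g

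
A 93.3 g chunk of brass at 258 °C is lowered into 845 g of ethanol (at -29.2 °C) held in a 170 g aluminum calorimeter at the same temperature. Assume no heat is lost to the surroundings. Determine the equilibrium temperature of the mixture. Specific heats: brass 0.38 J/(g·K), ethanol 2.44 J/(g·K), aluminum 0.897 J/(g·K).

T_f ≈ -24.7 °C

Setting the total heat transfer to zero:
93.3*0.38*(T − 258) + 845*2.44*(T − (-29.2)) + 170*0.897*(T − (-29.2)) = 0
(35.45 + 2061.8 + 152.49) T = 35.45*258 + 2061.8*(-29.2) + 152.49*(-29.2)
T = -55510 / 2249.7 = -24.7 °C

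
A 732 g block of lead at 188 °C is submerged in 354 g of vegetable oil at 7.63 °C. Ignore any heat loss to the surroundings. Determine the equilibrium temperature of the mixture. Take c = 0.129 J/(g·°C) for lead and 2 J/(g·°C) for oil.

T_f ≈ 28.9 °C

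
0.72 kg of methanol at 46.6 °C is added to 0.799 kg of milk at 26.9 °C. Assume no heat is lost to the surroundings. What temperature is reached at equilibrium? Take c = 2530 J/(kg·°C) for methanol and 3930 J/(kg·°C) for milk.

T_f ≈ 34.1 °C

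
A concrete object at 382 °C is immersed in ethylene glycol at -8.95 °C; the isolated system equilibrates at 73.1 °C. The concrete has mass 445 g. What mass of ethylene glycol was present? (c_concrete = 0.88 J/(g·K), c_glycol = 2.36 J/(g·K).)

m ≈ 625 g

Heat lost by the concrete = heat gained by the glycol:
445×0.88×(382 − 73.1) = m×2.36×(73.1 − (-8.95))
193.64 m = 120965  ⇒  m ≈ 624.7 g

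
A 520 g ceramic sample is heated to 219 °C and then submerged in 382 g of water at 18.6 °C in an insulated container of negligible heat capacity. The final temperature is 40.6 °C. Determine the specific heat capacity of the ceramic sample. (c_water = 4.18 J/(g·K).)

c ≈ 0.379 J/(g·K)

Let T be the final temperature. ΣQ_i = 0:
520·c·(40.6 − 219) + 382·4.18·(40.6 − 18.6) = 0
-92768 c = -35129
c = -35129/-92768 ≈ 0.3787 J/(g·K)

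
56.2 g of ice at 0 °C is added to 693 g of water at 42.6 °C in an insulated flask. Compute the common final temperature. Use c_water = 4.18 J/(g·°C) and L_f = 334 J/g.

T_f ≈ 33.4 °C

Sum of m c ΔT and latent-heat terms is zero:
fusion: m_ice L_f = 56.2×334 = 18771; meltwater 0→T: 56.2×4.18×T = 234.92 T; water cools: 693×4.18×(T − 42.6) = 2896.7(T − 42.6)
3131.7 T = 123401 − 18771 = 104630
T ≈ 33.41 °C (positive, so assuming full melt was valid).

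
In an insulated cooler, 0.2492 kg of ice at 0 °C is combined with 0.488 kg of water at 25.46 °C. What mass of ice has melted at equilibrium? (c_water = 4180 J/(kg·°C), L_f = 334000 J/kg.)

m_melted ≈ 0.155 kg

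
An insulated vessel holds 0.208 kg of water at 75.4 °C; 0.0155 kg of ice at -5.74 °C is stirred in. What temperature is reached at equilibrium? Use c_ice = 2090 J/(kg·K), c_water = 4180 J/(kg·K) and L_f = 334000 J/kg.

T_f ≈ 64.4 °C

Heat gained plus heat lost sum to zero:
ice -5.74→0 °C: 0.0155×2090×5.74 = 185.95; latent heat to melt: 0.0155×334000 = 5177; warm the meltwater: 64.79 T; water: 869.44(T − 75.4)
934.23 T = 65556 − 5362.9 = 60193
T ≈ 64.43 °C (positive, so assuming full melt was valid).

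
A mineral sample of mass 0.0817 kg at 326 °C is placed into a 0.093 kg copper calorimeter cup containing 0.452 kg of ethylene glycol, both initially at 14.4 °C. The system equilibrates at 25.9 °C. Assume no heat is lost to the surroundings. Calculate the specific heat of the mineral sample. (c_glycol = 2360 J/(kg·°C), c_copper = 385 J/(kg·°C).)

Let T be the final temperature. ΣQ_i = 0:
0.0817·c·(25.9 − 326) + 0.452·2360·(25.9 − 14.4) + 0.093·385·(25.9 − 14.4) = 0
-24.52 c = -12679
c = -12679/-24.52 ≈ 517.1 J/(kg·°C)

c ≈ 517 J/(kg·°C)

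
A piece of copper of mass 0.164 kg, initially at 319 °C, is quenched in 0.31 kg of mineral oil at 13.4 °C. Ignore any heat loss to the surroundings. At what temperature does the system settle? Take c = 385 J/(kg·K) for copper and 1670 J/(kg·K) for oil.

T_f ≈ 46.6 °C

Let T be the final temperature. ΣQ_i = 0:
0.164*385*(T − 319) + 0.31*1670*(T − 13.4) = 0
63.14(T − 319) + 517.7(T − 13.4) = 0
(63.14 + 517.7) T = 63.14*319 + 517.7*13.4
T = 27079 / 580.84 = 46.6 °C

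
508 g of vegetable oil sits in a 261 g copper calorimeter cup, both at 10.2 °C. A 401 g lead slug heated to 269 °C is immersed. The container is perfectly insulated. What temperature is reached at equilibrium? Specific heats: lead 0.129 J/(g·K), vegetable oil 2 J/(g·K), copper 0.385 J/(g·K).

T_f ≈ 21.7 °C

Conservation of energy gives ΣQ = 0:
401·0.129·(T − 269) + 508·2·(T − 10.2) + 261·0.385·(T − 10.2) = 0
51.73(T − 269) + 1016(T − 10.2) + 100.48(T − 10.2) = 0
(51.73 + 1016 + 100.48) T = 51.73·269 + 1016·10.2 + 100.48·10.2
T = 25303/1168.2 ≈ 21.66 °C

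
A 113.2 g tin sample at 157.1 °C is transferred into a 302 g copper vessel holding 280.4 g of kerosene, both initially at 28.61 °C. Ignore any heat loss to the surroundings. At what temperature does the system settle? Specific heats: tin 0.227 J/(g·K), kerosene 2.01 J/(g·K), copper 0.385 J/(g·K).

T_f ≈ 33.3 °C

Taking heat into each body as positive, Σ m c ΔT = 0:
113.2·0.227·(T − 157.1) + 280.4·2.01·(T − 28.61) + 302·0.385·(T − 28.61) = 0
(25.7 + 563.6 + 116.27) T = 25.7·157.1 + 563.6·28.61 + 116.27·28.61
T = 23488 / 705.57 = 33.3 °C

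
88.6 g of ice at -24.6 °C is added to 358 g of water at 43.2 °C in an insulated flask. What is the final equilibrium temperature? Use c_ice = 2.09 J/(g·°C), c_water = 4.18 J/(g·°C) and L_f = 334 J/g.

T_f ≈ 16.3 °C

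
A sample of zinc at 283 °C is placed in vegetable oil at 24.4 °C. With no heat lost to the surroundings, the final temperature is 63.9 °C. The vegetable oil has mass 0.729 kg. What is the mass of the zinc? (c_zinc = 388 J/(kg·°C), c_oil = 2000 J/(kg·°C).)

m ≈ 0.677 kg

|Q_zinc| = |Q_oil|:
m×388×(283 − 63.9) = 0.729×2000×(63.9 − 24.4)
85011 m = 57591  ⇒  m ≈ 0.6775 kg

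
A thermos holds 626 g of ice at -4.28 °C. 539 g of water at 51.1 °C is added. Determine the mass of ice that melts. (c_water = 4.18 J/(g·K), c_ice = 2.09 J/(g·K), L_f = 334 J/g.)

m_melted ≈ 328 g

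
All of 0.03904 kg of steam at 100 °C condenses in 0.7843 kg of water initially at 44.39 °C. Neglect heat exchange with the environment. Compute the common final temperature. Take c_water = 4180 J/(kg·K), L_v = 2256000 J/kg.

T_f ≈ 72.6 °C

Setting the total heat transfer to zero:
steam→water at 100 °C releases m L_v = 0.03904×2256000 = 88074
  condensed water 100 °C→T: 163.19(T − 100)
  water warms: 0.7843×4180×(T − 44.39) = 3278.4(T − 44.39)
3441.6 T = 88074 + 16319 + 145527 = 249920
T ≈ 72.62 °C — below 100 °C, confirming all the steam condensed.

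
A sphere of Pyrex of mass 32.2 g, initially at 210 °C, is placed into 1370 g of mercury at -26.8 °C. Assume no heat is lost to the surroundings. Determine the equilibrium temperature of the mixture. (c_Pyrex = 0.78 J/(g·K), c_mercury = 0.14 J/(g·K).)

T_f ≈ 0.6 °C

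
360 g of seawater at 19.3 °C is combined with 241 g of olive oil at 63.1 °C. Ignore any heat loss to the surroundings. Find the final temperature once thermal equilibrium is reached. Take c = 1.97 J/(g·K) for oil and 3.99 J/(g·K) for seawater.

T_f is the heat-capacity-weighted average of the initial temperatures:
T_f = (474.77·63.1 + 1436.4·19.3) / (474.77 + 1436.4)
    = 57681 / 1911.2 ≈ 30.18 °C

T_f ≈ 30.2 °C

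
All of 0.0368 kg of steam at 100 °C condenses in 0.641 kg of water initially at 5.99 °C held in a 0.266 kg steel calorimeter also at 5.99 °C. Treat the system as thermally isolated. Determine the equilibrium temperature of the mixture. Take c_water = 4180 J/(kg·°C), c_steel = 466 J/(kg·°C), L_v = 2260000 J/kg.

Energy conservation, ΣQ = 0:
condense steam: −0.0368×2260000 = −83168; condensate cools 100→T: 0.0368×4180×(T − 100) = 153.82(T − 100); water warms: 0.641×4180×(T − 5.99) = 2679.4(T − 5.99); steel cup: 0.266×466×(T − 5.99) = 123.96(T − 5.99)
2957.2 T = 83168 + 15382 + 16792 = 115342
T ≈ 39.00 °C — below 100 °C, confirming all the steam condensed.

T_f ≈ 39.0 °C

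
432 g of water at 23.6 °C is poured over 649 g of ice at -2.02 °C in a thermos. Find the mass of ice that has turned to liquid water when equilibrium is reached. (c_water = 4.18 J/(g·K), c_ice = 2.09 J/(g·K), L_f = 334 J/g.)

m_melted ≈ 119 g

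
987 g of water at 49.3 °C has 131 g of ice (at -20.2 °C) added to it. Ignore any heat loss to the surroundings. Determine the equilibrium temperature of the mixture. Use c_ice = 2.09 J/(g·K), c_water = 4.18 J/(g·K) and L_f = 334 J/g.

Energy balance with sensible and latent terms:
ice -20.2→0 °C: 131×2.09×20.2 = 5530.6; melt ice: 131×334 = 43754; meltwater 0→T: 131×4.18×T = 547.58 T; water cools: 987×4.18×(T − 49.3) = 4125.7(T − 49.3)
4673.2 T = 203395 − 49285 = 154110
T ≈ 32.98 °C (positive, so assuming full melt was valid).

T_f ≈ 33.0 °C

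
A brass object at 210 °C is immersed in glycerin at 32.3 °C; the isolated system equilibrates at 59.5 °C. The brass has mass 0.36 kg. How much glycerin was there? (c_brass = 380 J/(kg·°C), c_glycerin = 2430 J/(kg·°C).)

|Q_brass| = |Q_glycerin|:
0.36·380·(210 − 59.5) = m·2430·(59.5 − 32.3)
66096 m = 20588  ⇒  m ≈ 0.3115 kg

m ≈ 0.311 kg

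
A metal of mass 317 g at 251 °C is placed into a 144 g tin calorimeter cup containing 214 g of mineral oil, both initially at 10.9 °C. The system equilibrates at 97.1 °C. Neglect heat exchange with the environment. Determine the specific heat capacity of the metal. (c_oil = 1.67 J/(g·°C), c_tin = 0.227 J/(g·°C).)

c ≈ 0.689 J/(g·°C)

Setting the total heat transfer to zero:
317·c·(97.1 − 251) + 214·1.67·(97.1 − 10.9) + 144·0.227·(97.1 − 10.9) = 0
-48786 c = -33624
c = -33624/-48786 ≈ 0.6892 J/(g·°C)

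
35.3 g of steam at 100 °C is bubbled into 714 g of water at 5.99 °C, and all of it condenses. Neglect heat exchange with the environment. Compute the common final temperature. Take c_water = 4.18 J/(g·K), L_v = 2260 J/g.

Conservation of energy gives ΣQ = 0:
latent heat released on condensation: 35.3×2260 = 79778; condensed water 100 °C→T: 147.55(T − 100); water warms: 714×4.18×(T − 5.99) = 2984.5(T − 5.99)
3132.1 T = 79778 + 14755 + 17877 = 112411
T ≈ 35.89 °C, under the boiling point, so the assumption holds.

T_f ≈ 35.9 °C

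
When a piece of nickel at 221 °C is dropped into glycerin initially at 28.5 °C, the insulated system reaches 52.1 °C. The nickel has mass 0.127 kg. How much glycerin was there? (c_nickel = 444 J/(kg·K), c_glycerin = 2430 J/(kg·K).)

|Q_nickel| = |Q_glycerin|:
0.127·444·(221 − 52.1) = m·2430·(52.1 − 28.5)
57348 m = 9523.9  ⇒  m ≈ 0.1661 kg

m ≈ 0.166 kg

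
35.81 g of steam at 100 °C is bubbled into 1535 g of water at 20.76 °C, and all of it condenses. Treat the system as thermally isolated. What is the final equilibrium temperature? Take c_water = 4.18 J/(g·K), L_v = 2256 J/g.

Energy balance with sensible and latent terms:
latent heat released on condensation: 35.81·2256 = 80787
  condensed water 100 °C→T: 149.69(T − 100)
  water warms: 1535·4.18·(T − 20.76) = 6416.3(T − 20.76)
6566 T = 80787 + 14969 + 133202 = 228958
T ≈ 34.87 °C (< 100 °C, so full condensation is consistent).

T_f ≈ 34.9 °C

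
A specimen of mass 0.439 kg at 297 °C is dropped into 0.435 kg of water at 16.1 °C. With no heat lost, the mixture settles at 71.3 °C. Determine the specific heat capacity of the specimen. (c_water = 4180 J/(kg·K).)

c ≈ 1010 J/(kg·K)

m_s c (T_s − T_f) = m_water c_water (T_f − T_0):
0.439·c·(297 − 71.3) = 0.435·4180·(71.3 − 16.1)
99.08 c = 100370  ⇒  c ≈ 1013 J/(kg·K)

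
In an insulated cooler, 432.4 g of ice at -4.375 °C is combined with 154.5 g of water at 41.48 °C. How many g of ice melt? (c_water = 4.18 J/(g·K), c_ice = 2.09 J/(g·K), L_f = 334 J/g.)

Water can give up m c ΔT = 154.5×4.18×41.48 = 26788 J before reaching 0 °C.
Of that, 432.4×2.09×4.375 = 3953.8 J goes to bring the ice to 0 °C, leaving 22834 J.
Melting all 432.4 g of ice would need 432.4×334 = 144422 J.
Since 22834 < 144422 J, not all the ice melts; equilibrium is at 0 °C.
m_melt = 22834 / L_f = 68.37 g.

m_melted ≈ 68.4 g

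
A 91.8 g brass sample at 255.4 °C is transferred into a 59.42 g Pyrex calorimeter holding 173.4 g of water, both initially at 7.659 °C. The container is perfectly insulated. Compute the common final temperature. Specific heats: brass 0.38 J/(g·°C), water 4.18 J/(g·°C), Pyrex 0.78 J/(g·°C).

Energy conservation, ΣQ = 0:
91.8*0.38*(T − 255.4) + 173.4*4.18*(T − 7.659) + 59.42*0.78*(T − 7.659) = 0
806.04 T = 14816
T = 14816 / 806.04 = 18.4 °C

T_f ≈ 18.4 °C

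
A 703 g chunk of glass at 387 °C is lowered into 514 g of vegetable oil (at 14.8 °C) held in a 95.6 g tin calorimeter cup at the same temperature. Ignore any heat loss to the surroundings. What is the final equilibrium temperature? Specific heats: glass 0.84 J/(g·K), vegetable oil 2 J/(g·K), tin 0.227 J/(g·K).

With ΣQ=0 the equilibrium temperature is the m·c-weighted mean:
T_f = (590.52*387 + 1028*14.8 + 21.7*14.8) / (590.52 + 1028 + 21.7)
    = 244067 / 1640.2 ≈ 148.80 °C

T_f ≈ 148.8 °C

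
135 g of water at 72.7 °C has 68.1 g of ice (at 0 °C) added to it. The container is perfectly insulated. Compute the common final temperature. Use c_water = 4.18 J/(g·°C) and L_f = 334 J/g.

T_f ≈ 21.5 °C

Sum of m c ΔT and latent-heat terms is zero:
latent heat to melt: 68.1×334 = 22745; warm the meltwater: 284.66 T; water: 564.3(T − 72.7)
848.96 T = 41025 − 22745 = 18279
T ≈ 21.53 °C (positive, so assuming full melt was valid).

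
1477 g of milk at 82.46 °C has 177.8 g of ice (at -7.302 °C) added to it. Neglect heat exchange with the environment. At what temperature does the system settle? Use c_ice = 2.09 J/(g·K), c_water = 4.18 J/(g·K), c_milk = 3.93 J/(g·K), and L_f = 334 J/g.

T_f ≈ 63.6 °C

Net heat exchanged in the isolated system is zero:
ice -7.302→0 °C: 177.8·2.09·7.302 = 2713.4
  fusion: m_ice L_f = 177.8·334 = 59385
  meltwater 0→T: 177.8·4.18·T = 743.2 T
  milk: 5804.6(T − 82.46)
6547.8 T = 478648 − 62099 = 416550
T ≈ 63.62 °C. Since T > 0 °C, the all-ice-melts assumption holds.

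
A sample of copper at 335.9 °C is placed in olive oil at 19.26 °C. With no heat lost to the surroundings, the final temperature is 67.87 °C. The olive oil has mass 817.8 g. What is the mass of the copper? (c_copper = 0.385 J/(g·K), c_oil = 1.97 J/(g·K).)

|Q_copper| = |Q_oil|:
m×0.385×(335.9 − 67.87) = 817.8×1.97×(67.87 − 19.26)
103.19 m = 78314  ⇒  m ≈ 758.9 g

m ≈ 759 g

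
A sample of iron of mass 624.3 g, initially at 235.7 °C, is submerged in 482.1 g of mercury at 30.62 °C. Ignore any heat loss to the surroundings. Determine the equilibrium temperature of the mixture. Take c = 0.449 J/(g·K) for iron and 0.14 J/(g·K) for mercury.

T_f ≈ 195.9 °C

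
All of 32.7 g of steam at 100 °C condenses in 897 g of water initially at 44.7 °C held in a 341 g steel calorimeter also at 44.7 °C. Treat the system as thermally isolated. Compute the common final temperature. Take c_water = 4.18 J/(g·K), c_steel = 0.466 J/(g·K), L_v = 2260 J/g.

Sum of m c ΔT and latent-heat terms is zero:
condense steam: −32.7×2260 = −73902; condensate cools 100→T: 32.7×4.18×(T − 100) = 136.69(T − 100); original water: 3749.5(T − 44.7); cup: 158.91(T − 44.7)
4045.1 T = 73902 + 13669 + 174704 = 262275
T ≈ 64.84 °C (< 100 °C, so full condensation is consistent).

T_f ≈ 64.8 °C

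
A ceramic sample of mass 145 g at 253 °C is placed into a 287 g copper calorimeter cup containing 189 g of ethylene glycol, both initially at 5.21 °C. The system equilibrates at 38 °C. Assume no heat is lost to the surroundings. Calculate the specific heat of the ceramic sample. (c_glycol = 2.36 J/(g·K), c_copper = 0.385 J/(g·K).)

Net heat exchanged in the isolated system is zero:
145×c×(38 − 253) + 189×2.36×(38 − 5.21) + 287×0.385×(38 − 5.21) = 0
-31175 c = -18249
c = -18249/-31175 ≈ 0.5854 J/(g·K)

c ≈ 0.585 J/(g·K)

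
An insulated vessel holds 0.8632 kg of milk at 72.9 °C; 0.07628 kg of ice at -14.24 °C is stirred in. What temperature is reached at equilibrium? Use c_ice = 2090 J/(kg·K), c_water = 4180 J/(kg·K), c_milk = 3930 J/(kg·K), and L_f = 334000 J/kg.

T_f ≈ 59.2 °C

Energy conservation, ΣQ = 0:
ice -14.24→0 °C: 0.07628×2090×14.24 = 2270.2; latent heat to melt: 0.07628×334000 = 25478; meltwater 0→T: 0.07628×4180×T = 318.85 T; milk: 3392.4(T − 72.9)
3711.2 T = 247304 − 27748 = 219556
T ≈ 59.16 °C (positive, so assuming full melt was valid).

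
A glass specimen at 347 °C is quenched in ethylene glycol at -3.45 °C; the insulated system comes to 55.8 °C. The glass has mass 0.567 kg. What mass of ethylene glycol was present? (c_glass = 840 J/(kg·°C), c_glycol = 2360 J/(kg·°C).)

m ≈ 0.992 kg

|Q_glass| = |Q_glycol|:
0.567·840·(347 − 55.8) = m·2360·(55.8 − (-3.45))
139830 m = 138693  ⇒  m ≈ 0.9919 kg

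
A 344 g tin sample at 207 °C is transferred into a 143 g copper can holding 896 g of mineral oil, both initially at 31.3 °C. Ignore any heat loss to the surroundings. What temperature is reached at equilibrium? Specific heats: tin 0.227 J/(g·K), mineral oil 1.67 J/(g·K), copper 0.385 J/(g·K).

Net heat exchanged in the isolated system is zero:
344×0.227×(T − 207) + 896×1.67×(T − 31.3) + 143×0.385×(T − 31.3) = 0
78.09(T − 207) + 1496.3(T − 31.3) + 55.05(T − 31.3) = 0
1629.5 T = 64722
T = 64722/1629.5 ≈ 39.72 °C

T_f ≈ 39.7 °C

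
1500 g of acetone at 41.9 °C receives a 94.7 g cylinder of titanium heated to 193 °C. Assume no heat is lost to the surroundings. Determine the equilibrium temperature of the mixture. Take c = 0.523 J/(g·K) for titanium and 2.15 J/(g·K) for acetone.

T_f = Σ m_i c_i T_i / Σ m_i c_i:
T_f = (49.53×193 + 3225×41.9) / (49.53 + 3225)
    = 144686 / 3274.5 ≈ 44.19 °C

T_f ≈ 44.2 °C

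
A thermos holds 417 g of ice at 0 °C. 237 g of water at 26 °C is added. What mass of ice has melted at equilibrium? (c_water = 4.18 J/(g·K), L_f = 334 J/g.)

Cooling the water to 0 °C releases 237·4.18·26 = 25757 J.
Fully melting the ice requires m_ice L_f = 417·334 = 139278 J.
25757 J < 139278 J, so only part of the ice melts and the system sits at 0 °C.
Mass melted = 25757/334 ≈ 77.12 g.

m_melted ≈ 77.1 g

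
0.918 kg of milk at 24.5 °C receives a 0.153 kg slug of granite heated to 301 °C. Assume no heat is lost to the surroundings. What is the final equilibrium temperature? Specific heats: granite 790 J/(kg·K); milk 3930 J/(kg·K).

T_f is the heat-capacity-weighted average of the initial temperatures:
T_f = (120.87×301 + 3607.7×24.5) / (120.87 + 3607.7)
    = 124772 / 3728.6 ≈ 33.46 °C

T_f ≈ 33.5 °C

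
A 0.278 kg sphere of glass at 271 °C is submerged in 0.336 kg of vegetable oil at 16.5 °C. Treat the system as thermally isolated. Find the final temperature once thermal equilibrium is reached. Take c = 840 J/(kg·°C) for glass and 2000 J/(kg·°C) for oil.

T_f ≈ 82.1 °C

T_f = Σ m_i c_i T_i / Σ m_i c_i:
T_f = (233.52×271 + 672×16.5) / (233.52 + 672)
    = 74372 / 905.52 ≈ 82.13 °C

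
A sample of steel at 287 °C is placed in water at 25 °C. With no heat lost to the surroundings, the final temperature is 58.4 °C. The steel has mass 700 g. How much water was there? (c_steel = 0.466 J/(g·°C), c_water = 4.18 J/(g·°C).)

|Q_steel| = |Q_water|:
700·0.466·(287 − 58.4) = m·4.18·(58.4 − 25)
139.61 m = 74569  ⇒  m ≈ 534.1 g

m ≈ 534 g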